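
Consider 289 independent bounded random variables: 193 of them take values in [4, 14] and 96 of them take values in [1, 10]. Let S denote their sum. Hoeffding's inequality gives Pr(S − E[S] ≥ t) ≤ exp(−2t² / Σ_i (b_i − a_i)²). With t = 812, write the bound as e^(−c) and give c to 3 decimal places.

Σ(b_i − a_i)² = 193·10² + 96·9² = 27076.
c = 2t² / 27076 = 2·812² / 27076 = 48.7032.

48.703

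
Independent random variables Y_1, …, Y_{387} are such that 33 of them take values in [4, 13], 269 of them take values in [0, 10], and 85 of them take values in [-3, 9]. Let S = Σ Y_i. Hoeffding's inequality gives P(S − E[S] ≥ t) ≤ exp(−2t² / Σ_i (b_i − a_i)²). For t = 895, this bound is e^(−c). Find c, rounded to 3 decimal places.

38.315

Σ(b_i − a_i)² = 33·9² + 269·10² + 85·12² = 41813.
c = 2t² / 41813 = 2·895² / 41813 = 38.3146.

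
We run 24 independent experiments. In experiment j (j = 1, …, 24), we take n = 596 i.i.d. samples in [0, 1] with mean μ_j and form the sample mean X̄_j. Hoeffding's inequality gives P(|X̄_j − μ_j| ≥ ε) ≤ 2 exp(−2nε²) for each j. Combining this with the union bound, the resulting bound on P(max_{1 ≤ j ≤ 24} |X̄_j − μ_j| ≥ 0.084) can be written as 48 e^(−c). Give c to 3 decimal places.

8.411

Union bound over the 24 events: P(max_{1 ≤ j ≤ 24} |X̄_j − μ_j| ≥ 0.084) ≤ 24·2·exp(−2nε²) = 48 exp(−2·596·0.084²).
So c = 2·596·0.084² = 8.4108.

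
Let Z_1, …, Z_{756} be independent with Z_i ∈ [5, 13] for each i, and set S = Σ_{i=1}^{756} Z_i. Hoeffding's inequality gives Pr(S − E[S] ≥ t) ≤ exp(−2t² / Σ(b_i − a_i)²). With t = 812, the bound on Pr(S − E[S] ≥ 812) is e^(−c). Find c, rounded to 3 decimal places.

Σ(b_i − a_i)² = 756·(8)² = 48384.
c = 2t²/48384 = 2·812²/48384 = 27.2546.

27.255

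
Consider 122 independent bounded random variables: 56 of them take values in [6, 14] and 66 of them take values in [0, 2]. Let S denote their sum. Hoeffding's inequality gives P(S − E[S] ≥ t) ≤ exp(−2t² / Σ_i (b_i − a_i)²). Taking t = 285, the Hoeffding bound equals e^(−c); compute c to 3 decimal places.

Σ(b_i − a_i)² = 56·8² + 66·2² = 3848.
c = 2t² / 3848 = 2·285² / 3848 = 42.2167.

42.217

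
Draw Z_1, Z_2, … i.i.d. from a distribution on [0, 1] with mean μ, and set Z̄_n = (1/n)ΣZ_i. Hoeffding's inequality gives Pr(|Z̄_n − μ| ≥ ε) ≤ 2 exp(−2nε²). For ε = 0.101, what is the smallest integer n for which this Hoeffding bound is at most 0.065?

168

Require 2·exp(−2nε²) ≤ 0.065, i.e. 2nε² ≥ ln(2/0.065) = 3.426515.
So n ≥ 3.426515 / (2·0.101²) = 167.950.
The smallest integer n is 168.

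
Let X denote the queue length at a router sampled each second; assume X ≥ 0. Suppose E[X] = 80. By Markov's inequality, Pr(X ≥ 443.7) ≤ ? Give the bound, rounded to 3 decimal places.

0.180

Markov's inequality: for a non-negative random variable, Pr(X ≥ a) ≤ E[X]/a.
Here E[X] = 80 and a = 443.7, so the bound is 80/443.7 = 0.1803.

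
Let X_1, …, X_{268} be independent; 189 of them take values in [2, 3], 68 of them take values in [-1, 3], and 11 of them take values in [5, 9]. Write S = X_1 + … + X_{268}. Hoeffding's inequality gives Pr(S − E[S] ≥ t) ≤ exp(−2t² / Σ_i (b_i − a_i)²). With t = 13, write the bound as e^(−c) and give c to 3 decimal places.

Σ(b_i − a_i)² = 189·1² + 68·4² + 11·4² = 1453.
c = 2t² / 1453 = 2·13² / 1453 = 0.2326.

0.233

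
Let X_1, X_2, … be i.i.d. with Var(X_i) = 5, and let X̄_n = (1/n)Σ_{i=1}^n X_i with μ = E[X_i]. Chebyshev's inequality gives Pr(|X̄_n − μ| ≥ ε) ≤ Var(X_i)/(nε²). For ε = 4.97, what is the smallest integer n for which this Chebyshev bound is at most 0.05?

5

Require 5/(n·4.97²) ≤ 0.05, i.e. n ≥ 5/(0.05·4.97²) = 4.048.
The smallest integer n is 5.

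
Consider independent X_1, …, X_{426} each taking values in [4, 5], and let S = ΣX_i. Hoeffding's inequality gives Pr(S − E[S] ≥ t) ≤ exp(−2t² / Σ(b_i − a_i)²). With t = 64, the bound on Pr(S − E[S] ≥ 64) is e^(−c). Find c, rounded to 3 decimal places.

19.230

Σ(b_i − a_i)² = 426·(1)² = 426.
c = 2t²/426 = 2·64²/426 = 19.2300.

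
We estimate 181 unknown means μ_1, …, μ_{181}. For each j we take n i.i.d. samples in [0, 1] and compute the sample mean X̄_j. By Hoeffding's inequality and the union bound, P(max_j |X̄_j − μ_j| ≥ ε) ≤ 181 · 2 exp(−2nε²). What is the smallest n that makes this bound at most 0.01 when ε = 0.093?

Need 2·181·exp(−2nε²) ≤ 0.01, i.e. exp(−2nε²) ≤ 0.01/362.
So 2nε² ≥ ln(362/0.01) = 10.496814.
Hence n ≥ 10.496814/(2·0.093²) = 606.822.
The smallest integer n is 607.

607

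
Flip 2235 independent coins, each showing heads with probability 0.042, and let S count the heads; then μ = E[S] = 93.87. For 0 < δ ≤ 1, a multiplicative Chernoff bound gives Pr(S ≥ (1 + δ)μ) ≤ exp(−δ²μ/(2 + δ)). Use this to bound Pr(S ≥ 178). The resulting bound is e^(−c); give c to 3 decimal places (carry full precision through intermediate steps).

Write 178 = (1 + δ)μ, so δ = 178/93.87 − 1 = 0.8962395…
Then the exponent is δ²μ/(2 + δ) = (178 − μ)² / (μ·(2 + δ)) = 26.033975.

26.034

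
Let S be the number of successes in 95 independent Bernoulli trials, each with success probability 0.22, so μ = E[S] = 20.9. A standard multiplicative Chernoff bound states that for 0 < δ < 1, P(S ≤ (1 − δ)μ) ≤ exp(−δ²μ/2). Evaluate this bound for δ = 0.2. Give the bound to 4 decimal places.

0.6584

Exponent = δ²μ/2 = 0.2²·20.9/2 = 0.4180.
Bound = exp(−0.4180) = 0.65836.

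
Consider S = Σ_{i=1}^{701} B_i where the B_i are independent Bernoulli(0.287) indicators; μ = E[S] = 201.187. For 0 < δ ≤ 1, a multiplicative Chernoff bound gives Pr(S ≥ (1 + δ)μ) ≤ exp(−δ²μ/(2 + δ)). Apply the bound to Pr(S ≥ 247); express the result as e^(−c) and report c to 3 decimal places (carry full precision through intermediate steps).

4.683

Write 247 = (1 + δ)μ, so δ = 247/201.187 − 1 = 0.2277135…
Then the exponent is δ²μ/(2 + δ) = (247 − μ)² / (μ·(2 + δ)) = 4.682936.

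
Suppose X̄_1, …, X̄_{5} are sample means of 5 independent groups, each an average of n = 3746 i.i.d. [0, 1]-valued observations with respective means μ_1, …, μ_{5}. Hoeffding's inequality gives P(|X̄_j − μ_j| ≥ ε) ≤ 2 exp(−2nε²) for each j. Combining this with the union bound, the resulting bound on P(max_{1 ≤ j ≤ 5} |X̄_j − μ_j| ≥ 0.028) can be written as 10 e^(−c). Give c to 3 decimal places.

5.874

Union bound over the 5 events: P(max_{1 ≤ j ≤ 5} |X̄_j − μ_j| ≥ 0.028) ≤ 5·2·exp(−2nε²) = 10 exp(−2·3746·0.028²).
So c = 2·3746·0.028² = 5.8737.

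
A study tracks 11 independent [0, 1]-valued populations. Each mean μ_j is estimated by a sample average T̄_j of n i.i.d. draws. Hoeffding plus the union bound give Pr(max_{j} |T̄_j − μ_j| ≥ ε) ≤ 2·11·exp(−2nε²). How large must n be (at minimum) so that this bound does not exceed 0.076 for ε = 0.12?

Need 2·11·exp(−2nε²) ≤ 0.076, i.e. exp(−2nε²) ≤ 0.076/22.
So 2nε² ≥ ln(22/0.076) = 5.668064.
Hence n ≥ 5.668064/(2·0.12²) = 196.808.
The smallest integer n is 197.

197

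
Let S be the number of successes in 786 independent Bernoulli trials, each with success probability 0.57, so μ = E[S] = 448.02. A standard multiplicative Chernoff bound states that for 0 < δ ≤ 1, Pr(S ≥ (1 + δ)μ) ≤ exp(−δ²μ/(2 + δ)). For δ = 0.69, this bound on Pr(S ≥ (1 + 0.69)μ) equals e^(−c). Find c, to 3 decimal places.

79.295

c = δ²μ/(2 + δ) = 0.69²·448.02/(2 + 0.69) = 79.2945.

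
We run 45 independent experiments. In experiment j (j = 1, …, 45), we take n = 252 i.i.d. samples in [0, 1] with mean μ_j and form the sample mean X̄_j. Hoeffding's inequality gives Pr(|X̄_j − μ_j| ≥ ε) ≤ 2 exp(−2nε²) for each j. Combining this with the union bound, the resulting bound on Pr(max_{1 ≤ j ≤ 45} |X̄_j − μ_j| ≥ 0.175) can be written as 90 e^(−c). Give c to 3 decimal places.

Union bound over the 45 events: Pr(max_{1 ≤ j ≤ 45} |X̄_j − μ_j| ≥ 0.175) ≤ 45·2·exp(−2nε²) = 90 exp(−2·252·0.175²).
So c = 2·252·0.175² = 15.4350.

15.435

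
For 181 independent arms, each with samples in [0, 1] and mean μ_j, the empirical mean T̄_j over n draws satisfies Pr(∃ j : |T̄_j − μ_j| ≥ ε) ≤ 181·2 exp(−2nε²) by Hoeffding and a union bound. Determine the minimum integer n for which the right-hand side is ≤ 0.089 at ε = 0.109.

350

Need 2·181·exp(−2nε²) ≤ 0.089, i.e. exp(−2nε²) ≤ 0.089/362.
So 2nε² ≥ ln(362/0.089) = 8.310763.
Hence n ≥ 8.310763/(2·0.109²) = 349.750.
The smallest integer n is 350.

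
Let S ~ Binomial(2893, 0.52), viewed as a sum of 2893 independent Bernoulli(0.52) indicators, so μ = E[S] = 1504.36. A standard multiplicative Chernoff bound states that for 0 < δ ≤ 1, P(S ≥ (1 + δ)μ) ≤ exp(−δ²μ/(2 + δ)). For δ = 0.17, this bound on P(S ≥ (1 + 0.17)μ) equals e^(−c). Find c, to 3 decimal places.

c = δ²μ/(2 + δ) = 0.17²·1504.36/(2 + 0.17) = 20.0350.

20.035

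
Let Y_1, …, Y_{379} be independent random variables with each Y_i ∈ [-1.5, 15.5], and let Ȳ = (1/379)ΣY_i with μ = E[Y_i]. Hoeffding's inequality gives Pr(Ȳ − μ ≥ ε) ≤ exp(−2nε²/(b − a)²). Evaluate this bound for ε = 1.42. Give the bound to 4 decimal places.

Exponent: 2nε²/(b − a)² = 2·379·1.42² / 17² = 5.28869.
Bound = exp(−5.28869) = 0.00505.

0.0050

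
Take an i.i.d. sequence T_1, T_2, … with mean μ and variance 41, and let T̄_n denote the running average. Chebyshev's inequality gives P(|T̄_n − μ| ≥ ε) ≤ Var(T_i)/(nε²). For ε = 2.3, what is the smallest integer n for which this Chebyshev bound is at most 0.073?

Require 41/(n·2.3²) ≤ 0.073, i.e. n ≥ 41/(0.073·2.3²) = 106.171.
The smallest integer n is 107.

107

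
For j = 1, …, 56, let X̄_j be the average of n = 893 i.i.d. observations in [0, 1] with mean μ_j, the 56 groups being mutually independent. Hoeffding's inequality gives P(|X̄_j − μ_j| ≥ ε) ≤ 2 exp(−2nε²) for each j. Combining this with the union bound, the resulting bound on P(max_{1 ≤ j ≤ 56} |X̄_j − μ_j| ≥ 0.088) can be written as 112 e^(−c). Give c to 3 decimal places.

Union bound over the 56 events: P(max_{1 ≤ j ≤ 56} |X̄_j − μ_j| ≥ 0.088) ≤ 56·2·exp(−2nε²) = 112 exp(−2·893·0.088²).
So c = 2·893·0.088² = 13.8308.

13.831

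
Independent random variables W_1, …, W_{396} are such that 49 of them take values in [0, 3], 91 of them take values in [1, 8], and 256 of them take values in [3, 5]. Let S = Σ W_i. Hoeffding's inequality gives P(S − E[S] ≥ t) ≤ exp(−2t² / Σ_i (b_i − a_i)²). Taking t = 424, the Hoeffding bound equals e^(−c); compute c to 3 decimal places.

60.694

Σ(b_i − a_i)² = 49·3² + 91·7² + 256·2² = 5924.
c = 2t² / 5924 = 2·424² / 5924 = 60.6941.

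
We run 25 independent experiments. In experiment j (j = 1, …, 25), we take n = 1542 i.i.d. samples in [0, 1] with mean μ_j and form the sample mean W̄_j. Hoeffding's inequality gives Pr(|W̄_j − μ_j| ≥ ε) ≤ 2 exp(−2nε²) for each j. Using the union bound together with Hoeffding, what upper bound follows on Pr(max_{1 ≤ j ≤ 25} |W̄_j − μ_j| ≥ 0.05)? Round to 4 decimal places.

0.0224

Per-experiment Hoeffding bound: 2·exp(−2·1542·0.05²) = 2·exp(−7.71000) = 0.00089664.
Union bound over 25 events: 25·0.00089664 = 0.02242.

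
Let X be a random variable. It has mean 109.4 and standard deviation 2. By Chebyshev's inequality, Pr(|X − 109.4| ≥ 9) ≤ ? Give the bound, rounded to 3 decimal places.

0.049

Chebyshev: Pr(|X − μ| ≥ t) ≤ Var(X)/t².
Var(X) = σ² = 2² = 4.
Bound = 4 / 81 = 0.0494.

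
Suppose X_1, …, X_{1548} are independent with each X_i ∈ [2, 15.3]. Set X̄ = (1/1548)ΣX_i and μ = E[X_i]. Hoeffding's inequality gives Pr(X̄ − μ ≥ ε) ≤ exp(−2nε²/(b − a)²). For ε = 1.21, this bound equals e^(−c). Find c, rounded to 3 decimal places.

c = 2nε²/(b − a)² = 2·1548·1.21² / 13.3² = 25.6253.

25.625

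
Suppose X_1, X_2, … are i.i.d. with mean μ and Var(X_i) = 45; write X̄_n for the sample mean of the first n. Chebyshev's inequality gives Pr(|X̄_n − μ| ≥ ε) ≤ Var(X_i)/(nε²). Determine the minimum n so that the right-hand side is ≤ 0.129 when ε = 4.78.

16

Require 45/(n·4.78²) ≤ 0.129, i.e. n ≥ 45/(0.129·4.78²) = 15.267.
The smallest integer n is 16.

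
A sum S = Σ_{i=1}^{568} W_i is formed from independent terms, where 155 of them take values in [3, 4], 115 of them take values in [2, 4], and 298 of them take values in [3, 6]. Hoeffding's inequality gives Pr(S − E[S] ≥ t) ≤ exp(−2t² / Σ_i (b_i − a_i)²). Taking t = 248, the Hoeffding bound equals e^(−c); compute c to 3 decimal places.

37.309

Σ(b_i − a_i)² = 155·1² + 115·2² + 298·3² = 3297.
c = 2t² / 3297 = 2·248² / 3297 = 37.3091.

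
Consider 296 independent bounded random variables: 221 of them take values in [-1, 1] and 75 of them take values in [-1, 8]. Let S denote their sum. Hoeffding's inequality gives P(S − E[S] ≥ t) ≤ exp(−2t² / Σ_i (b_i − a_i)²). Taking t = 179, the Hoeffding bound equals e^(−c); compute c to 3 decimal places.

9.209

Σ(b_i − a_i)² = 221·2² + 75·9² = 6959.
c = 2t² / 6959 = 2·179² / 6959 = 9.2085.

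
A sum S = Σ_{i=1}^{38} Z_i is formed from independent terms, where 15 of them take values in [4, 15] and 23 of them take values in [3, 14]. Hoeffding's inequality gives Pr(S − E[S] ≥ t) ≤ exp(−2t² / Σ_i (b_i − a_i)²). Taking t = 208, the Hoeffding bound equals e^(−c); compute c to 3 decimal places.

18.819

Σ(b_i − a_i)² = 15·11² + 23·11² = 4598.
c = 2t² / 4598 = 2·208² / 4598 = 18.8186.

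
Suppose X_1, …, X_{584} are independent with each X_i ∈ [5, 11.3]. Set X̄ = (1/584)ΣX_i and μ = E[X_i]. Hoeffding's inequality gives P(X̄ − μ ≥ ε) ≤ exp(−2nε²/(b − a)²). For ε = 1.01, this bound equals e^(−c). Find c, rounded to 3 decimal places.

30.020

c = 2nε²/(b − a)² = 2·584·1.01² / 6.3² = 30.0196.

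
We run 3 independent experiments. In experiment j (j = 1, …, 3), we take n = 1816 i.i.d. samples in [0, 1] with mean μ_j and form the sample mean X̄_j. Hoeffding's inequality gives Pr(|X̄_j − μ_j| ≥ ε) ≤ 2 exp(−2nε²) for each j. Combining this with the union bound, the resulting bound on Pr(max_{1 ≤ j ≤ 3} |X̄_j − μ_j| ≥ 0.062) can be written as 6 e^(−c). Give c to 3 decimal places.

13.961

Union bound over the 3 events: Pr(max_{1 ≤ j ≤ 3} |X̄_j − μ_j| ≥ 0.062) ≤ 3·2·exp(−2nε²) = 6 exp(−2·1816·0.062²).
So c = 2·1816·0.062² = 13.9614.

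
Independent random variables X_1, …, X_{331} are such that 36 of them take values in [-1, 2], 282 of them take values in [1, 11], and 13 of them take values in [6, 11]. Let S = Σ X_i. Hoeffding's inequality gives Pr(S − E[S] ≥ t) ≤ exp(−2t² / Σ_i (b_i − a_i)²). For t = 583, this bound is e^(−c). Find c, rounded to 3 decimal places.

23.563

Σ(b_i − a_i)² = 36·3² + 282·10² + 13·5² = 28849.
c = 2t² / 28849 = 2·583² / 28849 = 23.5633.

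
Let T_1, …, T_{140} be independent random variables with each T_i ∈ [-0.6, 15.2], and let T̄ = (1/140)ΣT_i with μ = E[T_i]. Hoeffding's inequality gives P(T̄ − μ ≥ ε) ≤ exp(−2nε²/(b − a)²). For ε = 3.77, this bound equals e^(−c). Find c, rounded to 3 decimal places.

c = 2nε²/(b − a)² = 2·140·3.77² / 15.8² = 15.9414.

15.941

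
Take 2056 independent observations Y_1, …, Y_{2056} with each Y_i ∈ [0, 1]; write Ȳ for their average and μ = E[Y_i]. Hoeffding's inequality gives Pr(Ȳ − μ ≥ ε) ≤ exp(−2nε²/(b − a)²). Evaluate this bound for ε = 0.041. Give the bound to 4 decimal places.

Exponent: 2nε²/(b − a)² = 2·2056·0.041² / 1² = 6.91227.
Bound = exp(−6.91227) = 0.00100.

0.0010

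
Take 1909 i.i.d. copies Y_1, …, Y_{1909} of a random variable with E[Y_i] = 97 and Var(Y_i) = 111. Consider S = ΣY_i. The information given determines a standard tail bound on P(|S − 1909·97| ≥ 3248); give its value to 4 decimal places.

With mean and variance of each term known, Chebyshev's inequality bounds the deviation of the sum (or sample mean).
Var(S) = n·Var(Y_i) = 1909·111 = 211899.
Chebyshev: P(|S − 1909·97| ≥ 3248) ≤ Var(S)/3248² = 211899/10549504 = 0.0201.

0.0201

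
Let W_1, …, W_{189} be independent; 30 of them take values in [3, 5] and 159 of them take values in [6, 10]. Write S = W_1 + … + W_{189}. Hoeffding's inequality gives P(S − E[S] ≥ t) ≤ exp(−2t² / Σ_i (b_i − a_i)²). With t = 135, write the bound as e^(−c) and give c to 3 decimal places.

13.682

Σ(b_i − a_i)² = 30·2² + 159·4² = 2664.
c = 2t² / 2664 = 2·135² / 2664 = 13.6824.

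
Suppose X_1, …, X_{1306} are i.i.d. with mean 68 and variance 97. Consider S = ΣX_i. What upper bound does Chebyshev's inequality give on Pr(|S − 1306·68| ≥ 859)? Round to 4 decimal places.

0.1717

Var(S) = n·Var(X_i) = 1306·97 = 126682.
Chebyshev: Pr(|S − 1306·68| ≥ 859) ≤ Var(S)/859² = 126682/737881 = 0.1717.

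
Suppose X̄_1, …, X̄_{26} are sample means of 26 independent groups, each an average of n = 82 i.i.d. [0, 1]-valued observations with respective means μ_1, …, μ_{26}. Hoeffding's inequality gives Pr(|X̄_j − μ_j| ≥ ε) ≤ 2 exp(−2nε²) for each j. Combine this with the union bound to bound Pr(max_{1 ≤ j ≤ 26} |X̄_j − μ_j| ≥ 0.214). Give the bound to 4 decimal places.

0.0285

Per-experiment Hoeffding bound: 2·exp(−2·82·0.214²) = 2·exp(−7.51054) = 0.0010946.
Union bound over 26 events: 26·0.0010946 = 0.02846.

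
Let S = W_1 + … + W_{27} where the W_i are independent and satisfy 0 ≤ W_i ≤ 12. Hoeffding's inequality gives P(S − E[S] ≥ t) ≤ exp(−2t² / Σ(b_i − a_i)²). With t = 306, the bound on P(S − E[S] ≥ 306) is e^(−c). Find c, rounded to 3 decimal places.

Σ(b_i − a_i)² = 27·(12)² = 3888.
c = 2t²/3888 = 2·306²/3888 = 48.1667.

48.167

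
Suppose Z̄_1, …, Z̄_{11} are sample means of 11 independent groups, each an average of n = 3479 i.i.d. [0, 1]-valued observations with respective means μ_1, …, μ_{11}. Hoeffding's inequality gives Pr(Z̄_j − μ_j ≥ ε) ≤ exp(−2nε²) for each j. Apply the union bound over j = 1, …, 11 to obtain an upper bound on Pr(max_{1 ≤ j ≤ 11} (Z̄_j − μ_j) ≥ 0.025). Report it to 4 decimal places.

0.1422

Per-experiment Hoeffding bound: exp(−2·3479·0.025²) = exp(−4.34875) = 0.012923.
Union bound over 11 events: 11·0.012923 = 0.14215.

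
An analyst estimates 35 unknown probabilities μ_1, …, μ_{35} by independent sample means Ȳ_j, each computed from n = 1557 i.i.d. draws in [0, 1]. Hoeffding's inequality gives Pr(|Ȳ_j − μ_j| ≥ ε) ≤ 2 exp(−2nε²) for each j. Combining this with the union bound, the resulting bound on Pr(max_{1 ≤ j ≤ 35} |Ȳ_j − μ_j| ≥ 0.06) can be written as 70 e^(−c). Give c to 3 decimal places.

11.210

Union bound over the 35 events: Pr(max_{1 ≤ j ≤ 35} |Ȳ_j − μ_j| ≥ 0.06) ≤ 35·2·exp(−2nε²) = 70 exp(−2·1557·0.06²).
So c = 2·1557·0.06² = 11.2104.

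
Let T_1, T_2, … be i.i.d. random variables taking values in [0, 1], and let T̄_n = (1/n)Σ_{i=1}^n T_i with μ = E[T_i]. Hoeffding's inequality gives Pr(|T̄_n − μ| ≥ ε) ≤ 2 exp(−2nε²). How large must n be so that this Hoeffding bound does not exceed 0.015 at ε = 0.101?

Require 2·exp(−2nε²) ≤ 0.015, i.e. 2nε² ≥ ln(2/0.015) = 4.892852.
So n ≥ 4.892852 / (2·0.101²) = 239.822.
The smallest integer n is 240.

240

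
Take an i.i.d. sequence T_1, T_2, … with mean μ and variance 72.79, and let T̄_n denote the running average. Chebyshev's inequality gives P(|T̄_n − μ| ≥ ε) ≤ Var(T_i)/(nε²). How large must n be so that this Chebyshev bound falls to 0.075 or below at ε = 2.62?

142

Require 72.79/(n·2.62²) ≤ 0.075, i.e. n ≥ 72.79/(0.075·2.62²) = 141.386.
The smallest integer n is 142.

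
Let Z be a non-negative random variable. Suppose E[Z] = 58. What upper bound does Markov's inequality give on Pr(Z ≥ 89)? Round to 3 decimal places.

Markov's inequality: for a non-negative random variable, Pr(Z ≥ a) ≤ E[Z]/a.
Here E[Z] = 58 and a = 89, so the bound is 58/89 = 0.6517.

0.652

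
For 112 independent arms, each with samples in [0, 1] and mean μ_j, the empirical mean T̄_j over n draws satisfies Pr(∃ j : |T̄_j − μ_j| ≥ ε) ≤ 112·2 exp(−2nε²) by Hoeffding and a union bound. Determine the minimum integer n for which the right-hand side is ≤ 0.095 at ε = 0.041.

2310

Need 2·112·exp(−2nε²) ≤ 0.095, i.e. exp(−2nε²) ≤ 0.095/224.
So 2nε² ≥ ln(224/0.095) = 7.765524.
Hence n ≥ 7.765524/(2·0.041²) = 2309.793.
The smallest integer n is 2310.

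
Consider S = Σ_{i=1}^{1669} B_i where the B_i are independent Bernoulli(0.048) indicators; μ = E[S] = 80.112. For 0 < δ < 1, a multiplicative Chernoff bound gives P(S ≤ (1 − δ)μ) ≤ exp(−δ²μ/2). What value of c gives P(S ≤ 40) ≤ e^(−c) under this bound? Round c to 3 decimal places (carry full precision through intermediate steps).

10.042

Write 40 = (1 − δ)μ, so δ = 1 − 40/80.112 = 0.500699…
Then the exponent is δ²μ/2 = (μ − 40)²/(2μ) = 10.042020.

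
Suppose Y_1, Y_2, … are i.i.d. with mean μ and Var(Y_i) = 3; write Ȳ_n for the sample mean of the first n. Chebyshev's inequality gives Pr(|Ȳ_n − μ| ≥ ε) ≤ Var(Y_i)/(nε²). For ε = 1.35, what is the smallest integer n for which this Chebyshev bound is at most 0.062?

27

Require 3/(n·1.35²) ≤ 0.062, i.e. n ≥ 3/(0.062·1.35²) = 26.550.
The smallest integer n is 27.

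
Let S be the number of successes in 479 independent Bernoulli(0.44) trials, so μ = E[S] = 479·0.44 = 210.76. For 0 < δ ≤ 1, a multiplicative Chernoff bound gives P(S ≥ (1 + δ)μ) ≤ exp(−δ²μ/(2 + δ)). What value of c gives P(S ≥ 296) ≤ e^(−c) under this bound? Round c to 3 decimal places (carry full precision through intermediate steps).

Write 296 = (1 + δ)μ, so δ = 296/210.76 − 1 = 0.4044411…
Then the exponent is δ²μ/(2 + δ) = (296 − μ)² / (μ·(2 + δ)) = 14.337867.

14.338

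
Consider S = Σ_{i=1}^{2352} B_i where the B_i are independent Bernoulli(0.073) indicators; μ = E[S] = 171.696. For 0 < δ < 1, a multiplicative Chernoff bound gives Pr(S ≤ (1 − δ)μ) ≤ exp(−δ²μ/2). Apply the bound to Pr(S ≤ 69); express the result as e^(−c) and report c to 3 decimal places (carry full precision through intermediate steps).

Write 69 = (1 − δ)μ, so δ = 1 − 69/171.696 = 0.5981269…
Then the exponent is δ²μ/2 = (μ − 69)²/(2μ) = 30.712621.

30.713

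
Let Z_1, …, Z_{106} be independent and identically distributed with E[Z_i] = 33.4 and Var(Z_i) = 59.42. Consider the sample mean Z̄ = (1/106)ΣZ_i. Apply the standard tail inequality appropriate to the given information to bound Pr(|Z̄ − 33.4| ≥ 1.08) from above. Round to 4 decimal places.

0.4806

With mean and variance of each term known, Chebyshev's inequality bounds the deviation of the sum (or sample mean).
Var(Z̄) = Var(Z_i)/n = 59.42/106 = 0.56057.
Chebyshev: Pr(|Z̄ − 33.4| ≥ 1.08) ≤ Var(Z̄)/(1.08)² = 59.42/(106·1.08²) = 0.4806.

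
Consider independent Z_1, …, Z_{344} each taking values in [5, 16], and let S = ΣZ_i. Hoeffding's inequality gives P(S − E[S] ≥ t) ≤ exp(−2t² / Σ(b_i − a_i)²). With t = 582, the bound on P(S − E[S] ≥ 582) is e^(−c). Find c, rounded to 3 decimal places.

Σ(b_i − a_i)² = 344·(11)² = 41624.
c = 2t²/41624 = 2·582²/41624 = 16.2754.

16.275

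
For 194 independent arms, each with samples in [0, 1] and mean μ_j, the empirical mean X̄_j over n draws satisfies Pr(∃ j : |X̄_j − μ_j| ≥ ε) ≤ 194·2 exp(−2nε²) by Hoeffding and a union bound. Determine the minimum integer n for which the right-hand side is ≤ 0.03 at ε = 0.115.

Need 2·194·exp(−2nε²) ≤ 0.03, i.e. exp(−2nε²) ≤ 0.03/388.
So 2nε² ≥ ln(388/0.03) = 9.467563.
Hence n ≥ 9.467563/(2·0.115²) = 357.942.
The smallest integer n is 358.

358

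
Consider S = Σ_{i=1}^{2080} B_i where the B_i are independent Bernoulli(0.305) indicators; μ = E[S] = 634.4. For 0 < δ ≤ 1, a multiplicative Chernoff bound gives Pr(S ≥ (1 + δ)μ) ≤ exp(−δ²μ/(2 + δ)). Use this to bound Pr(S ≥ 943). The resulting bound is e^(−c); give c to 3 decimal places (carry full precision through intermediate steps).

60.374

Write 943 = (1 + δ)μ, so δ = 943/634.4 − 1 = 0.4864439…
Then the exponent is δ²μ/(2 + δ) = (943 − μ)² / (μ·(2 + δ)) = 60.374008.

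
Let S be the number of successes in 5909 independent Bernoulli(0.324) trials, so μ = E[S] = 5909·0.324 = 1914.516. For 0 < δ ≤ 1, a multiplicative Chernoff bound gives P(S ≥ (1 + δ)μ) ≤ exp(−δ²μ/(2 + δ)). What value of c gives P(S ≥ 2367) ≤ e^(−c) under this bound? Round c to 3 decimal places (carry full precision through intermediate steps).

47.820

Write 2367 = (1 + δ)μ, so δ = 2367/1914.516 − 1 = 0.2363438…
Then the exponent is δ²μ/(2 + δ) = (2367 − μ)² / (μ·(2 + δ)) = 47.819924.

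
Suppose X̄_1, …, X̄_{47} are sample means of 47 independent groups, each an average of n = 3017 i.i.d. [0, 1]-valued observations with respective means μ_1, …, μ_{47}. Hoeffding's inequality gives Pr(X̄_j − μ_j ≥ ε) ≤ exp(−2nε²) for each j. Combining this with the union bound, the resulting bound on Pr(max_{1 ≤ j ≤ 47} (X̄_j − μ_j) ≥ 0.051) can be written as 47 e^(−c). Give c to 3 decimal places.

Union bound over the 47 events: Pr(max_{1 ≤ j ≤ 47} (X̄_j − μ_j) ≥ 0.051) ≤ 47·exp(−2nε²) = 47 exp(−2·3017·0.051²).
So c = 2·3017·0.051² = 15.6944.

15.694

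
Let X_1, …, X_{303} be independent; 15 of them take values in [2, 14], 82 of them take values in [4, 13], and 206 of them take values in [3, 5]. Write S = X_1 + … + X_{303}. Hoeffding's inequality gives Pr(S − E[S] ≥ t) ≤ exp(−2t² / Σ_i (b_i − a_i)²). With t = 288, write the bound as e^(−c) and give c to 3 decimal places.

17.233

Σ(b_i − a_i)² = 15·12² + 82·9² + 206·2² = 9626.
c = 2t² / 9626 = 2·288² / 9626 = 17.2333.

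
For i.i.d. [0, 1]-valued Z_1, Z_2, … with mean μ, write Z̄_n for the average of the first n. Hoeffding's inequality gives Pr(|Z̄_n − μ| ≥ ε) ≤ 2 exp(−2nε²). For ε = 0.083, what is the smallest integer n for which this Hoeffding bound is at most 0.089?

226

Require 2·exp(−2nε²) ≤ 0.089, i.e. 2nε² ≥ ln(2/0.089) = 3.112266.
So n ≥ 3.112266 / (2·0.083²) = 225.887.
The smallest integer n is 226.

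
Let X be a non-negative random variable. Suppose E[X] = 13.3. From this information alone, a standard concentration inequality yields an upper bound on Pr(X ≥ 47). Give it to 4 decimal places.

0.2830

Only the mean of a non-negative variable is known, so Markov's inequality is the applicable tail bound.
Markov's inequality: for a non-negative random variable, Pr(X ≥ a) ≤ E[X]/a.
Here E[X] = 13.3 and a = 47, so the bound is 13.3/47 = 0.2830.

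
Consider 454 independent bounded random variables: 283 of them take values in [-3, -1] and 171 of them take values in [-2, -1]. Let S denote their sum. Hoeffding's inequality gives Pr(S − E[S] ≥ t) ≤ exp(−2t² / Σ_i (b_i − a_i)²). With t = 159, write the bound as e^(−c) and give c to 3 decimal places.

38.804

Σ(b_i − a_i)² = 283·2² + 171·1² = 1303.
c = 2t² / 1303 = 2·159² / 1303 = 38.8043.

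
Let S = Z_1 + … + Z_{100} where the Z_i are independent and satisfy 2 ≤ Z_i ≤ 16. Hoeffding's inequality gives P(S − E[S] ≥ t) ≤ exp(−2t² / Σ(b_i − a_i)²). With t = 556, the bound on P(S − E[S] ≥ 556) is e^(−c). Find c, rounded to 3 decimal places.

31.544

Σ(b_i − a_i)² = 100·(14)² = 19600.
c = 2t²/19600 = 2·556²/19600 = 31.5445.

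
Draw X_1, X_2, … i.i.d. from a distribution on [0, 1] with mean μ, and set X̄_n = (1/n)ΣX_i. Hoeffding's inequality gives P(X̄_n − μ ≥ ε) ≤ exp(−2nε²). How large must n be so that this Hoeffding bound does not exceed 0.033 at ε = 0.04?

1067

Require exp(−2nε²) ≤ 0.033, i.e. 2nε² ≥ ln(1/0.033) = 3.411248.
So n ≥ 3.411248 / (2·0.04²) = 1066.015.
The smallest integer n is 1067.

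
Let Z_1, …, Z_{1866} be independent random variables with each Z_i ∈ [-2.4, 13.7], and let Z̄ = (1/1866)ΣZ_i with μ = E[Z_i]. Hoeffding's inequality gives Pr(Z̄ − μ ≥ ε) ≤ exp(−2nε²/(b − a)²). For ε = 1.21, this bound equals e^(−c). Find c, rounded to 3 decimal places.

21.080

c = 2nε²/(b − a)² = 2·1866·1.21² / 16.1² = 21.0795.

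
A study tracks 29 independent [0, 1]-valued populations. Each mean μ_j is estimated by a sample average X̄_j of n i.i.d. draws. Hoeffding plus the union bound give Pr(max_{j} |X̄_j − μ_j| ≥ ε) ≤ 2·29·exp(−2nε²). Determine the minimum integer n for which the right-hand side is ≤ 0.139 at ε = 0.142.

Need 2·29·exp(−2nε²) ≤ 0.139, i.e. exp(−2nε²) ≤ 0.139/58.
So 2nε² ≥ ln(58/0.139) = 6.033724.
Hence n ≥ 6.033724/(2·0.142²) = 149.616.
The smallest integer n is 150.

150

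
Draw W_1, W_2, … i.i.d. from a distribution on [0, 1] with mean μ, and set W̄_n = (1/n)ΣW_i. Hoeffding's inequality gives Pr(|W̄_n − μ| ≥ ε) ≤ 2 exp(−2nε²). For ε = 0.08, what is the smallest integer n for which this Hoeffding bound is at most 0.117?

Require 2·exp(−2nε²) ≤ 0.117, i.e. 2nε² ≥ ln(2/0.117) = 2.838729.
So n ≥ 2.838729 / (2·0.08²) = 221.776.
The smallest integer n is 222.

222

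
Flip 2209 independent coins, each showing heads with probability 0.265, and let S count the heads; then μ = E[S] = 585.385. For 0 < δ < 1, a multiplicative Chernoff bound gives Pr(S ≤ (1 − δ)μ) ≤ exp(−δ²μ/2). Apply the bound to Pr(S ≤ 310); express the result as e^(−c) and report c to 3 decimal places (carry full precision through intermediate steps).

Write 310 = (1 − δ)μ, so δ = 1 − 310/585.385 = 0.470434…
Then the exponent is δ²μ/2 = (μ − 310)²/(2μ) = 64.775232.

64.775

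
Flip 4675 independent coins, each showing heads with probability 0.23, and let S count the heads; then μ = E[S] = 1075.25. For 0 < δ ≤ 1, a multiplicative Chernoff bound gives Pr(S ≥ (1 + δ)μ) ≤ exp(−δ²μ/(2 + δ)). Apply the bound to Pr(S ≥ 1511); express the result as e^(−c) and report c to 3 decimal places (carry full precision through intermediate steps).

73.418

Write 1511 = (1 + δ)μ, so δ = 1511/1075.25 − 1 = 0.4052546…
Then the exponent is δ²μ/(2 + δ) = (1511 − μ)² / (μ·(2 + δ)) = 73.418294.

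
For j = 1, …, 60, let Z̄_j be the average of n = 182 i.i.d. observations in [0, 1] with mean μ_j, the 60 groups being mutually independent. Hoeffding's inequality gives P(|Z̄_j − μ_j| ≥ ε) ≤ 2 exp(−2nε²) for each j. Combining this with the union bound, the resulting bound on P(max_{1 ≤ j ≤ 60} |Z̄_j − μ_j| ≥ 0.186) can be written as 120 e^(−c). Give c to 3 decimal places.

Union bound over the 60 events: P(max_{1 ≤ j ≤ 60} |Z̄_j − μ_j| ≥ 0.186) ≤ 60·2·exp(−2nε²) = 120 exp(−2·182·0.186²).
So c = 2·182·0.186² = 12.5929.

12.593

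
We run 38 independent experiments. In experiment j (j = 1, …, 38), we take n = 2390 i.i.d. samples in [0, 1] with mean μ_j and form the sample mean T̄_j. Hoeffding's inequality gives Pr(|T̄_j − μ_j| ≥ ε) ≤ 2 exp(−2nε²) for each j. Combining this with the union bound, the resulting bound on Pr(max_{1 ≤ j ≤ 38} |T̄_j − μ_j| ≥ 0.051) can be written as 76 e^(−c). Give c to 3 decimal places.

Union bound over the 38 events: Pr(max_{1 ≤ j ≤ 38} |T̄_j − μ_j| ≥ 0.051) ≤ 38·2·exp(−2nε²) = 76 exp(−2·2390·0.051²).
So c = 2·2390·0.051² = 12.4328.

12.433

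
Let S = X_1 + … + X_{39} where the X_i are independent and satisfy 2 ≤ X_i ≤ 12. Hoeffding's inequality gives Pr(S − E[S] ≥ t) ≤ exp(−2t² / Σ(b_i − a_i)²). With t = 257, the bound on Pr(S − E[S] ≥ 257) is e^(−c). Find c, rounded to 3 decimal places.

33.871

Σ(b_i − a_i)² = 39·(10)² = 3900.
c = 2t²/3900 = 2·257²/3900 = 33.8713.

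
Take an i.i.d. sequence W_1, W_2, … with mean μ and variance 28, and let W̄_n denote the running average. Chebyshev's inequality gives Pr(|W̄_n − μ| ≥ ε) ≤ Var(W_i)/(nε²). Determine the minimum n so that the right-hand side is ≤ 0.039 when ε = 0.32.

Require 28/(n·0.32²) ≤ 0.039, i.e. n ≥ 28/(0.039·0.32²) = 7011.218.
The smallest integer n is 7012.

7012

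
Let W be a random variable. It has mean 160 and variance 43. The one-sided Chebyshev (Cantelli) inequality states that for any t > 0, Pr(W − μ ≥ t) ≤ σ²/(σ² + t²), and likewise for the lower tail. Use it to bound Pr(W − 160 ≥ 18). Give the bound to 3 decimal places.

0.117

Here σ² = 43 and t = 18, so σ² + t² = 367.
Cantelli's bound: 43/367 = 0.1172.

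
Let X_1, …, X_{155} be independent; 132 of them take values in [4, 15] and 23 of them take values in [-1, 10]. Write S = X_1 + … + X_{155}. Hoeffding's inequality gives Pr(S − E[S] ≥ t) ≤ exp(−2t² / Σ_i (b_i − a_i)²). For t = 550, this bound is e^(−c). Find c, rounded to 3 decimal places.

32.258

Σ(b_i − a_i)² = 132·11² + 23·11² = 18755.
c = 2t² / 18755 = 2·550² / 18755 = 32.2581.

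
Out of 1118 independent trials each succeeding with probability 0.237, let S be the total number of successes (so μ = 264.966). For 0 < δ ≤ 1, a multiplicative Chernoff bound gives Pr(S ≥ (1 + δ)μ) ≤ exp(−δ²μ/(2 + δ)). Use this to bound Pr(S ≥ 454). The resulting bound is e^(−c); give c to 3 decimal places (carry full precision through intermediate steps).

49.702

Write 454 = (1 + δ)μ, so δ = 454/264.966 − 1 = 0.7134274…
Then the exponent is δ²μ/(2 + δ) = (454 − μ)² / (μ·(2 + δ)) = 49.701729.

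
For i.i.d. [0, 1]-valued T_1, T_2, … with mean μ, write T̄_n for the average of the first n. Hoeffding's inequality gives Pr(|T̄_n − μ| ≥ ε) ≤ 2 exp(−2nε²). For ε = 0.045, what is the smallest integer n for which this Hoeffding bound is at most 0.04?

Require 2·exp(−2nε²) ≤ 0.04, i.e. 2nε² ≥ ln(2/0.04) = 3.912023.
So n ≥ 3.912023 / (2·0.045²) = 965.932.
The smallest integer n is 966.

966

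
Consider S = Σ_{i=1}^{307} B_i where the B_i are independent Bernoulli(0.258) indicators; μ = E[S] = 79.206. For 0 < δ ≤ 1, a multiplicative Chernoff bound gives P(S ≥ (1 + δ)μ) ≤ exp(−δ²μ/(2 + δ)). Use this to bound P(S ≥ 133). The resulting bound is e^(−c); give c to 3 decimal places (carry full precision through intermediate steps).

Write 133 = (1 + δ)μ, so δ = 133/79.206 − 1 = 0.6791657…
Then the exponent is δ²μ/(2 + δ) = (133 − μ)² / (μ·(2 + δ)) = 13.636723.

13.637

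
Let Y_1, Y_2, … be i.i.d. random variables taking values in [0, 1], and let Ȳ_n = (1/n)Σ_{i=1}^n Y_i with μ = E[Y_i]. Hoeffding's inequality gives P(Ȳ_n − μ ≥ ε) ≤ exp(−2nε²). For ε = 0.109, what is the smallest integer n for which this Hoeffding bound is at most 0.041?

Require exp(−2nε²) ≤ 0.041, i.e. 2nε² ≥ ln(1/0.041) = 3.194183.
So n ≥ 3.194183 / (2·0.109²) = 134.424.
The smallest integer n is 135.

135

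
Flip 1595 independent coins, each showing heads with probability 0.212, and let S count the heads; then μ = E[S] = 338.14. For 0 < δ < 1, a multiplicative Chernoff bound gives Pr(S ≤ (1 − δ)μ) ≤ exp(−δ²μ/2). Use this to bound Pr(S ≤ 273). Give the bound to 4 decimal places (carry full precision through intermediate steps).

Write 273 = (1 − δ)μ, so δ = 1 − 273/338.14 = 0.1926421…
Then the exponent is δ²μ/2 = (μ − 273)²/(2μ) = 6.274353.
Bound = exp(−6.274353) = 0.00188.

0.0019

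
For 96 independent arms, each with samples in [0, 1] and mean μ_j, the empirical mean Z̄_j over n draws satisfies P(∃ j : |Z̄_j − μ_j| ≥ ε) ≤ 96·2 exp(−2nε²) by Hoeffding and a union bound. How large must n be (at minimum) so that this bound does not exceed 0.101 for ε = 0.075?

Need 2·96·exp(−2nε²) ≤ 0.101, i.e. exp(−2nε²) ≤ 0.101/192.
So 2nε² ≥ ln(192/0.101) = 7.550130.
Hence n ≥ 7.550130/(2·0.075²) = 671.123.
The smallest integer n is 672.

672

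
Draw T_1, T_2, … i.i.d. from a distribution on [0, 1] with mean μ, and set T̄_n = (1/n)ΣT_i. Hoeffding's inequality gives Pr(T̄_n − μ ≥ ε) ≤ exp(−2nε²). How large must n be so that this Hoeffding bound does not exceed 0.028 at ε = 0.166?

Require exp(−2nε²) ≤ 0.028, i.e. 2nε² ≥ ln(1/0.028) = 3.575551.
So n ≥ 3.575551 / (2·0.166²) = 64.878.
The smallest integer n is 65.

65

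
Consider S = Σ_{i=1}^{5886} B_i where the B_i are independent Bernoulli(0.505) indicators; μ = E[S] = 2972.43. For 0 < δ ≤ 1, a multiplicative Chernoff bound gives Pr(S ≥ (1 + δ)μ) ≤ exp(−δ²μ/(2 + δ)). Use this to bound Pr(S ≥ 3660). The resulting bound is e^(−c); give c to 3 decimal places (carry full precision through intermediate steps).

Write 3660 = (1 + δ)μ, so δ = 3660/2972.43 − 1 = 0.2313158…
Then the exponent is δ²μ/(2 + δ) = (3660 − μ)² / (μ·(2 + δ)) = 71.278929.

71.279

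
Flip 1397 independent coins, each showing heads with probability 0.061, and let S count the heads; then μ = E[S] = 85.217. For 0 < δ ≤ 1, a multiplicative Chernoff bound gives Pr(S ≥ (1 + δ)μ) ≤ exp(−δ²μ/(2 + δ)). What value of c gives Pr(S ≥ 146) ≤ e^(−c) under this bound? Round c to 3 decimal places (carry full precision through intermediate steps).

15.979

Write 146 = (1 + δ)μ, so δ = 146/85.217 − 1 = 0.7132732…
Then the exponent is δ²μ/(2 + δ) = (146 − μ)² / (μ·(2 + δ)) = 15.978812.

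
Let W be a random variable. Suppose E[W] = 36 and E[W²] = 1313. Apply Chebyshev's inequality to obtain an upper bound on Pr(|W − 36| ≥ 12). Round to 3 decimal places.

Var(W) = E[W²] − (E[W])² = 1313 − 1296 = 17.
Chebyshev's inequality: Pr(|W − μ| ≥ t) ≤ Var(W)/t² = 17/144 = 0.1181.

0.118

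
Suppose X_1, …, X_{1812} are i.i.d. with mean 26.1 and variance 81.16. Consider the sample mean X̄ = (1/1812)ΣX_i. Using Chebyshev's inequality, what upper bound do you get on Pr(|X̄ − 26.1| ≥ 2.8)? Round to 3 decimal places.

Var(X̄) = Var(X_i)/n = 81.16/1812 = 0.04479.
Chebyshev: Pr(|X̄ − 26.1| ≥ 2.8) ≤ Var(X̄)/(2.8)² = 81.16/(1812·2.8²) = 0.0057.

0.006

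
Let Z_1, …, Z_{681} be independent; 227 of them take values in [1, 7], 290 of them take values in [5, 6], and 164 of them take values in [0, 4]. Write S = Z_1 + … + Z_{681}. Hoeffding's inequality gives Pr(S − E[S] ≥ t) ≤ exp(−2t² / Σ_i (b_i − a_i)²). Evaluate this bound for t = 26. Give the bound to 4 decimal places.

Σ(b_i − a_i)² = 227·6² + 290·1² + 164·4² = 11086.
Exponent = 2·26² / 11086 = 0.12196.
Bound = exp(−0.12196) = 0.88519.

0.8852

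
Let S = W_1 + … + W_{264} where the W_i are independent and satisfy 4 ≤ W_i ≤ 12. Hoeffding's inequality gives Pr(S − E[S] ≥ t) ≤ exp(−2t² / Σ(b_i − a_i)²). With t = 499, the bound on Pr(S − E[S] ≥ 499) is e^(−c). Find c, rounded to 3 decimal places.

Σ(b_i − a_i)² = 264·(8)² = 16896.
c = 2t²/16896 = 2·499²/16896 = 29.4746.

29.475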